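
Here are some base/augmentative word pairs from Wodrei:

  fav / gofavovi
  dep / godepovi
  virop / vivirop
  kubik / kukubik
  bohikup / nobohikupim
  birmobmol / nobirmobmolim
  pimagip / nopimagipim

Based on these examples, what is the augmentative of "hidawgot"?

"hidawgot" has 3 vowels. The stems with 3 vowels (bohikup → nobohikupim, birmobmol → nobirmobmolim, pimagip → nopimagipim) add no- … -im around the stem.
The other patterns: stems with 1 vowel add go- … -ovi around the stem; stems with 2 vowels repeat the first consonant+vowel as a prefix.
So hidawgot → nohidawgotim.

nohidawgotim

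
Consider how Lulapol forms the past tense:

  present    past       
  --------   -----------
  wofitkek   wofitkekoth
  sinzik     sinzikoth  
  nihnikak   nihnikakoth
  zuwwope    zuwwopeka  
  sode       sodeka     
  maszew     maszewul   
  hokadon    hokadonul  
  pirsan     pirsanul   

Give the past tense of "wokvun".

wofitkek and zuwwope both have last vowel 'e' yet inflect differently (wofitkekoth, zuwwopeka), so the last vowel is not what conditions the rule; the final letter is.
"wokvun" ends in -n. The stems ending in -n (hokadon → hokadonul, pirsan → pirsanul) add -ul.
The other patterns: stems ending in -k add -oth; stems ending in -e drop the final letter and add -eka.
So wokvun → wokvunul.

wokvunul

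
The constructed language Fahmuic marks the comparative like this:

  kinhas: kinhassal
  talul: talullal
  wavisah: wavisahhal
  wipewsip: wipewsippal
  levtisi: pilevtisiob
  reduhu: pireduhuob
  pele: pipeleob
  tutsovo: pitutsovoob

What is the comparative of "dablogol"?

dablogollal

wipewsip and levtisi both have last vowel 'i' yet inflect differently (wipewsippal, pilevtisiob), so the last vowel is not what conditions the rule; whether the stem ends in a vowel or a consonant is.
"dablogol" ends in a consonant. The stems ending in a consonant (kinhas → kinhassal, talul → talullal, wavisah → wavisahhal) double the final consonant and add -al.
So dablogol → dablogollal.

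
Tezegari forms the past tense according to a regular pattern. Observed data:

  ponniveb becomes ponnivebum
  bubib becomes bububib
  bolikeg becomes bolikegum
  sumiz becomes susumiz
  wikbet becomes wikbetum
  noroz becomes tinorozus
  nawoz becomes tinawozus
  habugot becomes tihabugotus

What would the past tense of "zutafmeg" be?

wikbet and habugot both end in -t yet inflect differently (wikbetum, tihabugotus), so the final letter is not what conditions the rule; the last vowel is.
"zutafmeg" has last vowel 'e'. The stems whose last vowel is 'e' (ponniveb → ponnivebum, wikbet → wikbetum, bolikeg → bolikegum) add -um.
So zutafmeg → zutafmegum.

zutafmegum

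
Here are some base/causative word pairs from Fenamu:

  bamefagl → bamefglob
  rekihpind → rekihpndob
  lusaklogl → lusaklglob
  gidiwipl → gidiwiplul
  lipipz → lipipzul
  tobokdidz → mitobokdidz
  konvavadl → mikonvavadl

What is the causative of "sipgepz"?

bamefagl and gidiwipl both end in -l yet inflect differently (bamefglob, gidiwiplul), so the final letter is not what conditions the rule; the second-to-last letter is.
"sipgepz" has second-to-last letter 'p'. The stems whose second-to-last letter is 'p' (gidiwipl → gidiwiplul, lipipz → lipipzul) add -ul.
So sipgepz → sipgepzul.

sipgepzul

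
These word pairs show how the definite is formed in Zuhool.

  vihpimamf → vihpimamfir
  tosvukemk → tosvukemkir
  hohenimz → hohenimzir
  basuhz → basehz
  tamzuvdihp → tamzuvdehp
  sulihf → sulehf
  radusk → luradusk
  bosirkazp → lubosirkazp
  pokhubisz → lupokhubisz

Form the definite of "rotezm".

lurotezm

hohenimz and basuhz both end in -z yet inflect differently (hohenimzir, basehz), so the final letter is not what conditions the rule; the second-to-last letter is.
"rotezm" has second-to-last letter 'z'. The one such stem in the data (bosirkazp → lubosirkazp) adds the prefix lu-, so the same rule applies.
So rotezm → lurotezm.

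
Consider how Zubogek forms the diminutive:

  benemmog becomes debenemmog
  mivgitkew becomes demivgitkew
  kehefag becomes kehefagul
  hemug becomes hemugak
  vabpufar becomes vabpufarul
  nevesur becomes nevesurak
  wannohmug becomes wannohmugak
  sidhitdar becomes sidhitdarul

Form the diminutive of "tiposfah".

tiposfahul

nevesur and vabpufar both end in -r yet inflect differently (nevesurak, vabpufarul), so the final letter is not what conditions the rule; the last vowel is.
"tiposfah" has last vowel 'a'. The stems whose last vowel is 'a' (vabpufar → vabpufarul, sidhitdar → sidhitdarul, kehefag → kehefagul) add -ul.
So tiposfah → tiposfahul.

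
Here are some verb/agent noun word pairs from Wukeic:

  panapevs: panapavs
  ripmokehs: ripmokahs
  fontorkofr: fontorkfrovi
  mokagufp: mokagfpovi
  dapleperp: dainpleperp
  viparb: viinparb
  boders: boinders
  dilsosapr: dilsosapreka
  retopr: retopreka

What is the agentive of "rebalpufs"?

rebalpfsovi

"rebalpufs" has second-to-last letter 'f'. The stems whose second-to-last letter is 'f' (fontorkofr → fontorkfrovi, mokagufp → mokagfpovi) delete the last vowel and add -ovi.
The other patterns: stems whose second-to-last letter is 'h' or 'v' change the last vowel to 'a'; stems whose second-to-last letter is 'r' insert -in- after the first vowel; stems whose second-to-last letter is 'p' add -eka.
So rebalpufs → rebalpfsovi.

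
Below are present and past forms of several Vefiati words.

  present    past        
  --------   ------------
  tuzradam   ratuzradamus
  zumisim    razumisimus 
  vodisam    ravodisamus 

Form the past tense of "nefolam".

Every pair shown (tuzradam → ratuzradamus, zumisim → razumisimus, vodisam → ravodisamus) follows the same rule: add ra- … -us around the stem.
So nefolam → ranefolamus.

ranefolamus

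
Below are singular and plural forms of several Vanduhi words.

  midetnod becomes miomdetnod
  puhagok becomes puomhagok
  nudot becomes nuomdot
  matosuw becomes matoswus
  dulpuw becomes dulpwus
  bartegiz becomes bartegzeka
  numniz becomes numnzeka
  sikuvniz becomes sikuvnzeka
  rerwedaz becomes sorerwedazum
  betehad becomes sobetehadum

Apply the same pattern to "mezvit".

"mezvit" has last vowel 'i'. The stems whose last vowel is 'i' (bartegiz → bartegzeka, numniz → numnzeka, sikuvniz → sikuvnzeka) delete the last vowel and add -eka.
So mezvit → mezvteka.

mezvteka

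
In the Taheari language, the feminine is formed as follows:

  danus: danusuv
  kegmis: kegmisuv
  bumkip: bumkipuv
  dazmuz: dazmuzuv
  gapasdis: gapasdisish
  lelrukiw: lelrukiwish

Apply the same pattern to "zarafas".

zarafasish

danus and gapasdis both end in -s yet inflect differently (danusuv, gapasdisish), so the final letter is not what conditions the rule; the number of vowels is.
"zarafas" has 3 vowels. The stems with 3 vowels (gapasdis → gapasdisish, lelrukiw → lelrukiwish) add -ish.
So zarafas → zarafasish.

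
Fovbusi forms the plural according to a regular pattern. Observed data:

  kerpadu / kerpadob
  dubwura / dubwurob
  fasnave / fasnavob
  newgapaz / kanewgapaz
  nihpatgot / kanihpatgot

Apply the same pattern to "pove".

povob

dubwura and newgapaz both have last vowel 'a' yet inflect differently (dubwurob, kanewgapaz), so the last vowel is not what conditions the rule; whether the stem ends in a vowel or a consonant is.
"pove" ends in a vowel. The stems ending in a vowel (kerpadu → kerpadob, dubwura → dubwurob, fasnave → fasnavob) drop the final letter and add -ob.
The other pattern: stems ending in a consonant add the prefix ka-.
So pove → povob.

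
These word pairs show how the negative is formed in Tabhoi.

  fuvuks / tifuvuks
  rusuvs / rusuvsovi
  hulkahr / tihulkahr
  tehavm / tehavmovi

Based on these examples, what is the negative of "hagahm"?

rusuvs and fuvuks both end in -s yet inflect differently (rusuvsovi, tifuvuks), so the final letter is not what conditions the rule; the second-to-last letter is.
"hagahm" has second-to-last letter 'h'. The one such stem in the data (hulkahr → tihulkahr) adds the prefix ti-, so the same rule applies.
The other pattern: stems whose second-to-last letter is 'v' add -ovi.
So hagahm → tihagahm.

tihagahm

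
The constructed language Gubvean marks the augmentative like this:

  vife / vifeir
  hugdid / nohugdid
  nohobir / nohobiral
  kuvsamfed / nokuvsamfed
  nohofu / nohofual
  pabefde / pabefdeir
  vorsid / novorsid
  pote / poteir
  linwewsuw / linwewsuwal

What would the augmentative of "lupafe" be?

lupafeir

kuvsamfed and vife both have last vowel 'e' yet inflect differently (nokuvsamfed, vifeir), so the last vowel is not what conditions the rule; the final letter is.
"lupafe" ends in -e. The stems ending in -e (vife → vifeir, pabefde → pabefdeir, pote → poteir) add -ir.
The other patterns: stems ending in -d add the prefix no-; stems ending in -r, -u or -w add -al.
So lupafe → lupafeir.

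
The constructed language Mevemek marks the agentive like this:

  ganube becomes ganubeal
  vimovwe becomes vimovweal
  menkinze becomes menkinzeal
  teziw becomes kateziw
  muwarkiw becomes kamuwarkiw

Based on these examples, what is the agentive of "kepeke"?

"kepeke" ends in -e. The stems ending in -e (ganube → ganubeal, vimovwe → vimovweal, menkinze → menkinzeal) add -al.
So kepeke → kepekeal.

kepekeal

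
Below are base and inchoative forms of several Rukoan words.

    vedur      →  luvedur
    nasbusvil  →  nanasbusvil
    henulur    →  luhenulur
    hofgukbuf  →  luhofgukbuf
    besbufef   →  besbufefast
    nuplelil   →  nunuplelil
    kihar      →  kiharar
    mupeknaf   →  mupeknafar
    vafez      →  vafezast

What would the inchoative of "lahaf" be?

lahafar

hofgukbuf and mupeknaf both end in -f yet inflect differently (luhofgukbuf, mupeknafar), so the final letter is not what conditions the rule; the last vowel is.
"lahaf" has last vowel 'a'. The stems whose last vowel is 'a' (mupeknaf → mupeknafar, kihar → kiharar) add -ar.
The other patterns: stems whose last vowel is 'i' repeat the first consonant+vowel as a prefix; stems whose last vowel is 'u' add the prefix lu-; stems whose last vowel is 'e' add -ast.
So lahaf → lahafar.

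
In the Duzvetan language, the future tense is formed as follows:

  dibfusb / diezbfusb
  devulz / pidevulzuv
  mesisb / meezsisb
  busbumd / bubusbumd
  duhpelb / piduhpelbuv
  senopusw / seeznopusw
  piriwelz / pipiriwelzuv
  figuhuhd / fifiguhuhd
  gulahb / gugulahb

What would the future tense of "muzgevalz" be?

duhpelb and dibfusb both end in -b yet inflect differently (piduhpelbuv, diezbfusb), so the final letter is not what conditions the rule; the second-to-last letter is.
"muzgevalz" has second-to-last letter 'l'. The stems whose second-to-last letter is 'l' (duhpelb → piduhpelbuv, piriwelz → pipiriwelzuv, devulz → pidevulzuv) add pi- … -uv around the stem.
The other patterns: stems whose second-to-last letter is 's' insert -ez- after the first vowel; stems whose second-to-last letter is 'h' or 'm' repeat the first consonant+vowel as a prefix.
So muzgevalz → pimuzgevalzuv.

pimuzgevalzuv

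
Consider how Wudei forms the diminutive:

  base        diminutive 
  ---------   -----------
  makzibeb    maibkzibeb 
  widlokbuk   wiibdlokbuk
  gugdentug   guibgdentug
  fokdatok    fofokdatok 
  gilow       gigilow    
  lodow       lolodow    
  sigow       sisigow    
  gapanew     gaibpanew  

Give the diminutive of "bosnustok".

fokdatok and widlokbuk both end in -k yet inflect differently (fofokdatok, wiibdlokbuk), so the final letter is not what conditions the rule; the last vowel is.
"bosnustok" has last vowel 'o'. The stems whose last vowel is 'o' (gilow → gigilow, sigow → sisigow, lodow → lolodow) repeat the first consonant+vowel as a prefix.
So bosnustok → bobosnustok.

bobosnustok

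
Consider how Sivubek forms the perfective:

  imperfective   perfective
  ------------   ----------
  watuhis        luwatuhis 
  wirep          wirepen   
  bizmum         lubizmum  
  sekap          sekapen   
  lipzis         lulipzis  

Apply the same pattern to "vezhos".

wirep and watuhis both begin with w- yet inflect differently (wirepen, luwatuhis), so the first letter is not what conditions the rule; the final letter is.
"vezhos" ends in -s. The stems ending in -s (watuhis → luwatuhis, lipzis → lulipzis) add the prefix lu-.
So vezhos → luvezhos.

luvezhos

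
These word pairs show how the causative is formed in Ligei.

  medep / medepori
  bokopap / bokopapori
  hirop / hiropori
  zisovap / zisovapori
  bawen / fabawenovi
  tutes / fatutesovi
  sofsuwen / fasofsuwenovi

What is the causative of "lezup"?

"lezup" ends in -p. The stems ending in -p (medep → medepori, bokopap → bokopapori, hirop → hiropori) add -ori.
So lezup → lezupori.

lezupori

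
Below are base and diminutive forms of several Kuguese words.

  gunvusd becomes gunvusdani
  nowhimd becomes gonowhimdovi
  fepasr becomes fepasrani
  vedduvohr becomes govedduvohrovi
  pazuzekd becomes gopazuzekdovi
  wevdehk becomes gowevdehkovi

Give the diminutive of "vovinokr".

govovinokrovi

gunvusd and nowhimd both end in -d yet inflect differently (gunvusdani, gonowhimdovi), so the final letter is not what conditions the rule; the second-to-last letter is.
"vovinokr" has second-to-last letter 'k'. The one such stem in the data (pazuzekd → gopazuzekdovi) adds go- … -ovi around the stem, so the same rule applies.
The other pattern: stems whose second-to-last letter is 's' add -ani.
So vovinokr → govovinokrovi.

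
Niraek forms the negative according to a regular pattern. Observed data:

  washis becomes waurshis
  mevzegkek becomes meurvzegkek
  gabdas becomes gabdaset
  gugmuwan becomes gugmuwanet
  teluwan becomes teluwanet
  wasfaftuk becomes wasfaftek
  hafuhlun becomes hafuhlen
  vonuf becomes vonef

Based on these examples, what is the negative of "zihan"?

zihanet

washis and gabdas both end in -s yet inflect differently (waurshis, gabdaset), so the final letter is not what conditions the rule; the last vowel is.
"zihan" has last vowel 'a'. The stems whose last vowel is 'a' (gabdas → gabdaset, gugmuwan → gugmuwanet, teluwan → teluwanet) add -et.
The other patterns: stems whose last vowel is 'e' or 'i' insert -ur- after the first vowel; stems whose last vowel is 'u' change the last vowel to 'e'.
So zihan → zihanet.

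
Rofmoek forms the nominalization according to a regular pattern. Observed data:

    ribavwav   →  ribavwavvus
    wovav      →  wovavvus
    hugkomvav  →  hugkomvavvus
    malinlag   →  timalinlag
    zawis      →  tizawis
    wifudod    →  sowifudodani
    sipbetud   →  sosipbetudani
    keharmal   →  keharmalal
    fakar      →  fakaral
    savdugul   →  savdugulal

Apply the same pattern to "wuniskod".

sowuniskodani

ribavwav and malinlag both have last vowel 'a' yet inflect differently (ribavwavvus, timalinlag), so the last vowel is not what conditions the rule; the final letter is.
"wuniskod" ends in -d. The stems ending in -d (wifudod → sowifudodani, sipbetud → sosipbetudani) add so- … -ani around the stem.
The other patterns: stems ending in -v double the final consonant and add -us; stems ending in -g or -s add the prefix ti-; stems ending in -l or -r add -al.
So wuniskod → sowuniskodani.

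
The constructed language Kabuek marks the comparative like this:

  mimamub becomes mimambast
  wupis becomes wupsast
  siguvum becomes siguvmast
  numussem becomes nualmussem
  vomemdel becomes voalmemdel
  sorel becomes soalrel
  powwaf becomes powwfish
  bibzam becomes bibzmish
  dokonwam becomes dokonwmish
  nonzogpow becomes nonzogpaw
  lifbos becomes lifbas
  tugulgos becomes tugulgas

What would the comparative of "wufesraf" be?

"wufesraf" has last vowel 'a'. The stems whose last vowel is 'a' (powwaf → powwfish, bibzam → bibzmish, dokonwam → dokonwmish) delete the last vowel and add -ish.
The other patterns: stems whose last vowel is 'i' or 'u' delete the last vowel and add -ast; stems whose last vowel is 'e' insert -al- after the first vowel; stems whose last vowel is 'o' change the last vowel to 'a'.
So wufesraf → wufesrfish.

wufesrfish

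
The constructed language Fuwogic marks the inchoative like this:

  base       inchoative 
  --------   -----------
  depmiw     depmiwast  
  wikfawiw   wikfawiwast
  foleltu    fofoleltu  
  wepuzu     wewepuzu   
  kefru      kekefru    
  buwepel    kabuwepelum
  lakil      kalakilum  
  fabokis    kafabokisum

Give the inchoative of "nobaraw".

"nobaraw" ends in -w. The stems ending in -w (depmiw → depmiwast, wikfawiw → wikfawiwast) add -ast.
So nobaraw → nobarawast.

nobarawast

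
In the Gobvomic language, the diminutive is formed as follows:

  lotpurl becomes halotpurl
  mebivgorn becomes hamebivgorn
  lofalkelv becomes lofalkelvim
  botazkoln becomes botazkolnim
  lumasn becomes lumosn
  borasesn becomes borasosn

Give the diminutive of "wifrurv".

hawifrurv

"wifrurv" has second-to-last letter 'r'. The stems whose second-to-last letter is 'r' (lotpurl → halotpurl, mebivgorn → hamebivgorn) add the prefix ha-.
So wifrurv → hawifrurv.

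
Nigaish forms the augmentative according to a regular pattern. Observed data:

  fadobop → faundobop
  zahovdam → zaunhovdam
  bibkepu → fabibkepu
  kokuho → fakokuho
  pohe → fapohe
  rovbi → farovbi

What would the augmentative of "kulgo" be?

fakulgo

fadobop and kokuho both have last vowel 'o' yet inflect differently (faundobop, fakokuho), so the last vowel is not what conditions the rule; whether the stem ends in a vowel or a consonant is.
"kulgo" ends in a vowel. The stems ending in a vowel (bibkepu → fabibkepu, kokuho → fakokuho, pohe → fapohe) add the prefix fa-.
So kulgo → fakulgo.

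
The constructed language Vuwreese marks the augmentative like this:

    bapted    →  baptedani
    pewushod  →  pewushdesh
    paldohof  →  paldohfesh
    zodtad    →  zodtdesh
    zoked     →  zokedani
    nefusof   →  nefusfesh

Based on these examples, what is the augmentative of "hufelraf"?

hufelrfesh

zoked and zodtad both end in -d yet inflect differently (zokedani, zodtdesh), so the final letter is not what conditions the rule; the last vowel is.
"hufelraf" has last vowel 'a'. The one such stem in the data (zodtad → zodtdesh) deletes the last vowel and adds -esh (as do paldohof, nefusof), so the same rule applies.
The other pattern: stems whose last vowel is 'e' add -ani.
So hufelraf → hufelrfesh.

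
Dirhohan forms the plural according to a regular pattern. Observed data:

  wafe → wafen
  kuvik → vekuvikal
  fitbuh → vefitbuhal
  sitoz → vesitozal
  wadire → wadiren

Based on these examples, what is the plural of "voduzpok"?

"voduzpok" ends in a consonant. The stems ending in a consonant (sitoz → vesitozal, fitbuh → vefitbuhal, kuvik → vekuvikal) add ve- … -al around the stem.
So voduzpok → vevoduzpokal.

vevoduzpokal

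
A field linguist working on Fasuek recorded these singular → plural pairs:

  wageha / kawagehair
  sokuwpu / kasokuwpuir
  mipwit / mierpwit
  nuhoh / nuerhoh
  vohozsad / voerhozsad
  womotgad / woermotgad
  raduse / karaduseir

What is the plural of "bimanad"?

biermanad

"bimanad" ends in a consonant. The stems ending in a consonant (vohozsad → voerhozsad, womotgad → woermotgad, mipwit → mierpwit) insert -er- after the first vowel.
The other pattern: stems ending in a vowel add ka- … -ir around the stem.
So bimanad → biermanad.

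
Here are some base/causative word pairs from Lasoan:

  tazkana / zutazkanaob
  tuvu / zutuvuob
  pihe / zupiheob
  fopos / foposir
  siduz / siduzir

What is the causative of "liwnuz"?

siduz and tuvu both have last vowel 'u' yet inflect differently (siduzir, zutuvuob), so the last vowel is not what conditions the rule; whether the stem ends in a vowel or a consonant is.
"liwnuz" ends in a consonant. The stems ending in a consonant (siduz → siduzir, fopos → foposir) add -ir.
The other pattern: stems ending in a vowel add zu- … -ob around the stem.
So liwnuz → liwnuzir.

liwnuzir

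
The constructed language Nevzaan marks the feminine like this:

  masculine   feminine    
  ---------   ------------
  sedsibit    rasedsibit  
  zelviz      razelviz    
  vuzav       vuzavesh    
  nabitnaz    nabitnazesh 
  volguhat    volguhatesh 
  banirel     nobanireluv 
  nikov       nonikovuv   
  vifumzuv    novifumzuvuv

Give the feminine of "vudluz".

novudluzuv

zelviz and nabitnaz both end in -z yet inflect differently (razelviz, nabitnazesh), so the final letter is not what conditions the rule; the last vowel is.
"vudluz" has last vowel 'u'. The one such stem in the data (vifumzuv → novifumzuvuv) adds no- … -uv around the stem, so the same rule applies.
So vudluz → novudluzuv.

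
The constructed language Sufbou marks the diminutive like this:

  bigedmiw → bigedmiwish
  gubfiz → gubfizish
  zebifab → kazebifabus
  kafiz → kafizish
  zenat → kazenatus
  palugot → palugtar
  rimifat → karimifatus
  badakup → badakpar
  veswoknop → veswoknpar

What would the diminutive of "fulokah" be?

kafulokahus

"fulokah" has last vowel 'a'. The stems whose last vowel is 'a' (zebifab → kazebifabus, zenat → kazenatus, rimifat → karimifatus) add ka- … -us around the stem.
So fulokah → kafulokahus.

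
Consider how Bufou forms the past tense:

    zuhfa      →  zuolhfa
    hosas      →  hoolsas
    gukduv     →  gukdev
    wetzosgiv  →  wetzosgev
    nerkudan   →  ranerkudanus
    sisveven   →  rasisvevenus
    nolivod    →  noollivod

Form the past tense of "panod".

paolnod

nerkudan and zuhfa both have last vowel 'a' yet inflect differently (ranerkudanus, zuolhfa), so the last vowel is not what conditions the rule; the final letter is.
"panod" ends in -d. The one such stem in the data (nolivod → noollivod) inserts -ol- after the first vowel (as do zuhfa, hosas), so the same rule applies.
The other patterns: stems ending in -v change the last vowel to 'e'; stems ending in -n add ra- … -us around the stem.
So panod → paolnod.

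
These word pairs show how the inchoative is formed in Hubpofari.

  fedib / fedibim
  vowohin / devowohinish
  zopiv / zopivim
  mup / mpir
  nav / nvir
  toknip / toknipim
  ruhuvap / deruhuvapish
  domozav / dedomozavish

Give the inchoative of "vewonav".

nav and zopiv both end in -v yet inflect differently (nvir, zopivim), so the final letter is not what conditions the rule; the number of vowels is.
"vewonav" has 3 vowels. The stems with 3 vowels (vowohin → devowohinish, domozav → dedomozavish, ruhuvap → deruhuvapish) add de- … -ish around the stem.
So vewonav → devewonavish.

devewonavish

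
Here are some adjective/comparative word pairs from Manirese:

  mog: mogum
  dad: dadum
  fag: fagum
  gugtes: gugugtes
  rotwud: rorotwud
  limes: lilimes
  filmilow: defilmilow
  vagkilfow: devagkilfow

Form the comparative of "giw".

giwum

dad and rotwud both end in -d yet inflect differently (dadum, rorotwud), so the final letter is not what conditions the rule; the number of vowels is.
"giw" has 1 vowel. The stems with 1 vowel (mog → mogum, dad → dadum, fag → fagum) add -um.
The other patterns: stems with 2 vowels repeat the first consonant+vowel as a prefix; stems with 3 vowels add the prefix de-.
So giw → giwum.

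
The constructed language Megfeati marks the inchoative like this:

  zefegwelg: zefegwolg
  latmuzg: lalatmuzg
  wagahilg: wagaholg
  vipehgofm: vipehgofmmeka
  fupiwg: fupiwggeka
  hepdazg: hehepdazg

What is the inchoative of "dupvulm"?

dupvolm

wagahilg and hepdazg both end in -g yet inflect differently (wagaholg, hehepdazg), so the final letter is not what conditions the rule; the second-to-last letter is.
"dupvulm" has second-to-last letter 'l'. The stems whose second-to-last letter is 'l' (wagahilg → wagaholg, zefegwelg → zefegwolg) change the last vowel to 'o'.
So dupvulm → dupvolm.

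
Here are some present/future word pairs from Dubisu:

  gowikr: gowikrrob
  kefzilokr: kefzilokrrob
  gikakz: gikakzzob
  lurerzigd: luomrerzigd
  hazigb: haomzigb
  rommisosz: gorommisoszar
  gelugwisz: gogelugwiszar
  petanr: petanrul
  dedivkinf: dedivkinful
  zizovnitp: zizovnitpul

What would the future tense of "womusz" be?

gowomuszar

gikakz and rommisosz both end in -z yet inflect differently (gikakzzob, gorommisoszar), so the final letter is not what conditions the rule; the second-to-last letter is.
"womusz" has second-to-last letter 's'. The stems whose second-to-last letter is 's' (rommisosz → gorommisoszar, gelugwisz → gogelugwiszar) add go- … -ar around the stem.
So womusz → gowomuszar.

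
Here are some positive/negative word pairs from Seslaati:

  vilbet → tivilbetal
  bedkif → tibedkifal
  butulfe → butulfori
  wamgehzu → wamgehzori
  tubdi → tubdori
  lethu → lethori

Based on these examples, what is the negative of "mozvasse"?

"mozvasse" ends in a vowel. The stems ending in a vowel (butulfe → butulfori, wamgehzu → wamgehzori, tubdi → tubdori) drop the final letter and add -ori.
The other pattern: stems ending in a consonant add ti- … -al around the stem.
So mozvasse → mozvassori.

mozvassori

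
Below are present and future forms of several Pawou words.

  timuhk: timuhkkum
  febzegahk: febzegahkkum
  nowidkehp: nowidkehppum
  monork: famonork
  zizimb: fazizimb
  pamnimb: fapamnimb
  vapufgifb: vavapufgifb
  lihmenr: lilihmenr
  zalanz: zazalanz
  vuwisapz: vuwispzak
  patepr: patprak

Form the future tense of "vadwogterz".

"vadwogterz" has second-to-last letter 'r'. The one such stem in the data (monork → famonork) adds the prefix fa-, so the same rule applies.
The other patterns: stems whose second-to-last letter is 'h' double the final consonant and add -um; stems whose second-to-last letter is 'f' or 'n' repeat the first consonant+vowel as a prefix; stems whose second-to-last letter is 'p' delete the last vowel and add -ak.
So vadwogterz → favadwogterz.

favadwogterz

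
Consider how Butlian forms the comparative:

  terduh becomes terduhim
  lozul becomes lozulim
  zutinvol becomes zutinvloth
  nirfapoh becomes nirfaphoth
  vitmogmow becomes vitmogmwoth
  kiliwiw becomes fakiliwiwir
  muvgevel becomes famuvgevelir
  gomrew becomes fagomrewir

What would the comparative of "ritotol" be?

ritotloth

lozul and zutinvol both end in -l yet inflect differently (lozulim, zutinvloth), so the final letter is not what conditions the rule; the last vowel is.
"ritotol" has last vowel 'o'. The stems whose last vowel is 'o' (zutinvol → zutinvloth, nirfapoh → nirfaphoth, vitmogmow → vitmogmwoth) delete the last vowel and add -oth.
The other patterns: stems whose last vowel is 'u' add -im; stems whose last vowel is 'e' or 'i' add fa- … -ir around the stem.
So ritotol → ritotloth.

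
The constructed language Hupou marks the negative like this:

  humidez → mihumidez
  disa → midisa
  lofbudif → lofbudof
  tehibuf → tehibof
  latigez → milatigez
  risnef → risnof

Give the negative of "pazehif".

pazehof

risnef and humidez both have last vowel 'e' yet inflect differently (risnof, mihumidez), so the last vowel is not what conditions the rule; the final letter is.
"pazehif" ends in -f. The stems ending in -f (tehibuf → tehibof, risnef → risnof, lofbudif → lofbudof) change the last vowel to 'o'.
So pazehif → pazehof.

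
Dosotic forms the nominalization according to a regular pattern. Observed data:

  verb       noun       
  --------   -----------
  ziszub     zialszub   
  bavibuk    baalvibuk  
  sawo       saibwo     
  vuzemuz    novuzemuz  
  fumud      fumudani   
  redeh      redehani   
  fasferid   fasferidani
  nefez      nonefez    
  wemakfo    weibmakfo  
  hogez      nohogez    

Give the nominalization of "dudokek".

"dudokek" ends in -k. The one such stem in the data (bavibuk → baalvibuk) inserts -al- after the first vowel (as does ziszub), so the same rule applies.
The other patterns: stems ending in -z add the prefix no-; stems ending in -d or -h add -ani; stems ending in -o insert -ib- after the first vowel.
So dudokek → dualdokek.

dualdokek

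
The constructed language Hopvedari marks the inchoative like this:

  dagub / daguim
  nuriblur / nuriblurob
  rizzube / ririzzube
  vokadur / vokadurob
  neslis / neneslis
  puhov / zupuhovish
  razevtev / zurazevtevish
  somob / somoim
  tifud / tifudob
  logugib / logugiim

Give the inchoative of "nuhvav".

zunuhvavish

razevtev and rizzube both have last vowel 'e' yet inflect differently (zurazevtevish, ririzzube), so the last vowel is not what conditions the rule; the final letter is.
"nuhvav" ends in -v. The stems ending in -v (puhov → zupuhovish, razevtev → zurazevtevish) add zu- … -ish around the stem.
So nuhvav → zunuhvavish.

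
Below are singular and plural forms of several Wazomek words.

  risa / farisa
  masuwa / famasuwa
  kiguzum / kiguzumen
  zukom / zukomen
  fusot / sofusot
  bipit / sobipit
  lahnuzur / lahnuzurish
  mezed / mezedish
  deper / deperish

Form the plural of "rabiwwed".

rabiwwedish

zukom and fusot both have last vowel 'o' yet inflect differently (zukomen, sofusot), so the last vowel is not what conditions the rule; the final letter is.
"rabiwwed" ends in -d. The one such stem in the data (mezed → mezedish) adds -ish, so the same rule applies.
So rabiwwed → rabiwwedish.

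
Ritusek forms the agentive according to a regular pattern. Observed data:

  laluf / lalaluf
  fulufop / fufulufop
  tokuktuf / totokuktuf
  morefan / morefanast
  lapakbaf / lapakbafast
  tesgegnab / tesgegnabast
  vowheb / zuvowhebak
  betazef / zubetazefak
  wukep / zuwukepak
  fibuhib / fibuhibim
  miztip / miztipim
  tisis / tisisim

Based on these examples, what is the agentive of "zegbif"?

laluf and lapakbaf both end in -f yet inflect differently (lalaluf, lapakbafast), so the final letter is not what conditions the rule; the last vowel is.
"zegbif" has last vowel 'i'. The stems whose last vowel is 'i' (fibuhib → fibuhibim, miztip → miztipim, tisis → tisisim) add -im.
The other patterns: stems whose last vowel is 'o' or 'u' repeat the first consonant+vowel as a prefix; stems whose last vowel is 'a' add -ast; stems whose last vowel is 'e' add zu- … -ak around the stem.
So zegbif → zegbifim.

zegbifim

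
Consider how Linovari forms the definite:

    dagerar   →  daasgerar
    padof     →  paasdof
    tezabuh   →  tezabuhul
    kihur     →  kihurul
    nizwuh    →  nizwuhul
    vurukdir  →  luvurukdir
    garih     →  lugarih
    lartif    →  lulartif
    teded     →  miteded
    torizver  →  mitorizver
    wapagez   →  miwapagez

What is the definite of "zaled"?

mizaled

dagerar and kihur both end in -r yet inflect differently (daasgerar, kihurul), so the final letter is not what conditions the rule; the last vowel is.
"zaled" has last vowel 'e'. The stems whose last vowel is 'e' (teded → miteded, torizver → mitorizver, wapagez → miwapagez) add the prefix mi-.
The other patterns: stems whose last vowel is 'a' or 'o' insert -as- after the first vowel; stems whose last vowel is 'u' add -ul; stems whose last vowel is 'i' add the prefix lu-.
So zaled → mizaled.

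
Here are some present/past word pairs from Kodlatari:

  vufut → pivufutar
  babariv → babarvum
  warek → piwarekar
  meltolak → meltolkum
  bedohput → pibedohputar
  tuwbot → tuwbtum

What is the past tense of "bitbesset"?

pibitbessetar

vufut and tuwbot both end in -t yet inflect differently (pivufutar, tuwbtum), so the final letter is not what conditions the rule; the last vowel is.
"bitbesset" has last vowel 'e'. The one such stem in the data (warek → piwarekar) adds pi- … -ar around the stem, so the same rule applies.
The other pattern: stems whose last vowel is 'a', 'i' or 'o' delete the last vowel and add -um.
So bitbesset → pibitbessetar.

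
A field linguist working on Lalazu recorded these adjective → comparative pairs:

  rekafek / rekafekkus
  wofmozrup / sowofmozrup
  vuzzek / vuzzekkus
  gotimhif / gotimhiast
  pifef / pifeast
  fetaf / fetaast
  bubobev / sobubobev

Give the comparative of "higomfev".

sohigomfev

pifef and vuzzek both have last vowel 'e' yet inflect differently (pifeast, vuzzekkus), so the last vowel is not what conditions the rule; the final letter is.
"higomfev" ends in -v. The one such stem in the data (bubobev → sobubobev) adds the prefix so-, so the same rule applies.
The other patterns: stems ending in -f drop the final letter and add -ast; stems ending in -k double the final consonant and add -us.
So higomfev → sohigomfev.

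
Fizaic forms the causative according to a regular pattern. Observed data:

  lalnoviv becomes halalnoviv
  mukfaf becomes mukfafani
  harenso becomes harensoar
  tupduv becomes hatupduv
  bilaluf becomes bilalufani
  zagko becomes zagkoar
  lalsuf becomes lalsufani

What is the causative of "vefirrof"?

vefirrofani

bilaluf and tupduv both have last vowel 'u' yet inflect differently (bilalufani, hatupduv), so the last vowel is not what conditions the rule; the final letter is.
"vefirrof" ends in -f. The stems ending in -f (mukfaf → mukfafani, bilaluf → bilalufani, lalsuf → lalsufani) add -ani.
So vefirrof → vefirrofani.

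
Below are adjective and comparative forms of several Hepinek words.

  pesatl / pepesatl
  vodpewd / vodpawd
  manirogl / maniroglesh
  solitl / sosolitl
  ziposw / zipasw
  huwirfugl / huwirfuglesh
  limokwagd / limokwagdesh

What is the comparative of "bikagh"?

manirogl and solitl both end in -l yet inflect differently (maniroglesh, sosolitl), so the final letter is not what conditions the rule; the second-to-last letter is.
"bikagh" has second-to-last letter 'g'. The stems whose second-to-last letter is 'g' (manirogl → maniroglesh, limokwagd → limokwagdesh, huwirfugl → huwirfuglesh) add -esh.
So bikagh → bikaghesh.

bikaghesh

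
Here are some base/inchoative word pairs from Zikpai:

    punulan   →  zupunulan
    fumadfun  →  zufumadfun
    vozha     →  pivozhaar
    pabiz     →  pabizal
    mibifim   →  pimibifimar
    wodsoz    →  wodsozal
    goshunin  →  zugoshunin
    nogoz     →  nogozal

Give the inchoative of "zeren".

zuzeren

pabiz and goshunin both have last vowel 'i' yet inflect differently (pabizal, zugoshunin), so the last vowel is not what conditions the rule; the final letter is.
"zeren" ends in -n. The stems ending in -n (punulan → zupunulan, goshunin → zugoshunin, fumadfun → zufumadfun) add the prefix zu-.
So zeren → zuzeren.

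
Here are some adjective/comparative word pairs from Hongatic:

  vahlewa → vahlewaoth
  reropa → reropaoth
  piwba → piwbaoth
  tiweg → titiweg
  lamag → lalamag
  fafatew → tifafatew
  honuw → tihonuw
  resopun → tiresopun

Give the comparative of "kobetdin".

"kobetdin" ends in -n. The one such stem in the data (resopun → tiresopun) adds the prefix ti-, so the same rule applies.
So kobetdin → tikobetdin.

tikobetdin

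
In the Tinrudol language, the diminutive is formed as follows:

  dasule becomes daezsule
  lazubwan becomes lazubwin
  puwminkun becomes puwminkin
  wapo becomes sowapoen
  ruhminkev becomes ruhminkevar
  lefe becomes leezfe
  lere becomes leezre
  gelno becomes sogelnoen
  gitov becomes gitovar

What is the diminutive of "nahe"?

dasule and ruhminkev both have last vowel 'e' yet inflect differently (daezsule, ruhminkevar), so the last vowel is not what conditions the rule; the final letter is.
"nahe" ends in -e. The stems ending in -e (dasule → daezsule, lefe → leezfe, lere → leezre) insert -ez- after the first vowel.
The other patterns: stems ending in -o add so- … -en around the stem; stems ending in -n change the last vowel to 'i'; stems ending in -v add -ar.
So nahe → naezhe.

naezhe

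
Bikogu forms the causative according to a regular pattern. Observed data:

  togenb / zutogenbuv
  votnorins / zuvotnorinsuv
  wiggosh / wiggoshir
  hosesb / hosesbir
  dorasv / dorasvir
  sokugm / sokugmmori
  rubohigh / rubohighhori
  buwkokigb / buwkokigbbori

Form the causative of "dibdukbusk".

dibdukbuskir

togenb and hosesb both end in -b yet inflect differently (zutogenbuv, hosesbir), so the final letter is not what conditions the rule; the second-to-last letter is.
"dibdukbusk" has second-to-last letter 's'. The stems whose second-to-last letter is 's' (wiggosh → wiggoshir, hosesb → hosesbir, dorasv → dorasvir) add -ir.
The other patterns: stems whose second-to-last letter is 'n' add zu- … -uv around the stem; stems whose second-to-last letter is 'g' double the final consonant and add -ori.
So dibdukbusk → dibdukbuskir.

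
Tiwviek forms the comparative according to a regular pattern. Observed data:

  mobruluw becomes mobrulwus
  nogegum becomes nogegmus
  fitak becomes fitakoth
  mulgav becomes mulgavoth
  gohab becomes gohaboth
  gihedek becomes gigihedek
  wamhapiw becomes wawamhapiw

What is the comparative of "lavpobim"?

lalavpobim

fitak and gihedek both end in -k yet inflect differently (fitakoth, gigihedek), so the final letter is not what conditions the rule; the last vowel is.
"lavpobim" has last vowel 'i'. The one such stem in the data (wamhapiw → wawamhapiw) repeats the first consonant+vowel as a prefix (as does gihedek), so the same rule applies.
The other patterns: stems whose last vowel is 'u' delete the last vowel and add -us; stems whose last vowel is 'a' add -oth.
So lavpobim → lalavpobim.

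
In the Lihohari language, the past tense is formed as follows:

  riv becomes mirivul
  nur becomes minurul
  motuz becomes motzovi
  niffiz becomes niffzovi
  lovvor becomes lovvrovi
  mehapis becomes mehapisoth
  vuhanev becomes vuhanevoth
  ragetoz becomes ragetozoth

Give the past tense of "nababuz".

nababuzoth

"nababuz" has 3 vowels. The stems with 3 vowels (mehapis → mehapisoth, vuhanev → vuhanevoth, ragetoz → ragetozoth) add -oth.
The other patterns: stems with 1 vowel add mi- … -ul around the stem; stems with 2 vowels delete the last vowel and add -ovi.
So nababuz → nababuzoth.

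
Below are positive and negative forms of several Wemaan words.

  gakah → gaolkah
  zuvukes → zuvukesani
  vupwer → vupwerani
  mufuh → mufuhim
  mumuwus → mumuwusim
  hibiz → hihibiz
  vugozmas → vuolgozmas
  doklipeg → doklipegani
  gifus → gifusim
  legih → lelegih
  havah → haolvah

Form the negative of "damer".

zuvukes and mumuwus both end in -s yet inflect differently (zuvukesani, mumuwusim), so the final letter is not what conditions the rule; the last vowel is.
"damer" has last vowel 'e'. The stems whose last vowel is 'e' (doklipeg → doklipegani, vupwer → vupwerani, zuvukes → zuvukesani) add -ani.
The other patterns: stems whose last vowel is 'u' add -im; stems whose last vowel is 'a' insert -ol- after the first vowel; stems whose last vowel is 'i' repeat the first consonant+vowel as a prefix.
So damer → damerani.

damerani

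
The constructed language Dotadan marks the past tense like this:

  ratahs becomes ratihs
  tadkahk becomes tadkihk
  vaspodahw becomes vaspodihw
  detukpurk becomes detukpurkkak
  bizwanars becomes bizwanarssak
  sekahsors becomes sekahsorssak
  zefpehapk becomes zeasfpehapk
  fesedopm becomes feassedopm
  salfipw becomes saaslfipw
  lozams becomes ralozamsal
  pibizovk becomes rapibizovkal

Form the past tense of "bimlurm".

bimlurmmak

tadkahk and detukpurk both end in -k yet inflect differently (tadkihk, detukpurkkak), so the final letter is not what conditions the rule; the second-to-last letter is.
"bimlurm" has second-to-last letter 'r'. The stems whose second-to-last letter is 'r' (detukpurk → detukpurkkak, bizwanars → bizwanarssak, sekahsors → sekahsorssak) double the final consonant and add -ak.
The other patterns: stems whose second-to-last letter is 'h' change the last vowel to 'i'; stems whose second-to-last letter is 'p' insert -as- after the first vowel; stems whose second-to-last letter is 'm' or 'v' add ra- … -al around the stem.
So bimlurm → bimlurmmak.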